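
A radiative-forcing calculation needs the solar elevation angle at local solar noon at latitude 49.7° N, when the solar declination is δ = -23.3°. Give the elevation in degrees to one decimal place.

At local noon the hour angle is zero, so the zenith angle equals |φ − δ| = |+49.7° − (-23.300°)| = 73.000°.
Elevation = 90° − 73.000° = 17.0°.

17.0°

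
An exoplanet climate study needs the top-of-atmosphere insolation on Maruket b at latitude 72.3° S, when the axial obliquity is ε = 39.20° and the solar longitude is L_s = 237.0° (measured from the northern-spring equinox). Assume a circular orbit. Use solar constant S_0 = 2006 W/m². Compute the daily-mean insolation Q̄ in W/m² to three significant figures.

Q̄ ≈ 1.01e+03 W/m²

Solar declination: sin δ = sin ε · sin L_s = sin 39.20° × sin 237.0° = -0.53006, so δ = -32.010°.
cos h₀ = −tan(-72.3°) tan(-32.010°) = -1.9587 ≤ −1 ⇒ polar day, h₀ = π.
Bracket: h₀ sin ϕ sin δ + cos ϕ cos δ sin h₀ = 3.1416×-0.95266×-0.53006 + 0.30403×0.84796×0.00000 = 1.586404 + 0.000000 = 1.586404.
Q̄ = (S_0/π) × [bracket] = (2006/π) × 1.586404 = 1013 W/m².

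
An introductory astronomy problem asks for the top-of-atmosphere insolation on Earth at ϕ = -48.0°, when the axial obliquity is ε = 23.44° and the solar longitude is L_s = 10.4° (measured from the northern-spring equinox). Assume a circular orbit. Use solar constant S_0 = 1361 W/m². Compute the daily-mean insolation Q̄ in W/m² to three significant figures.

Solar declination: sin δ = sin ε · sin L_s = sin 23.44° × sin 10.4° = 0.07181, so δ = +4.118°.
cos h₀ = −tan(-48.0°) tan(+4.118°) = 0.0800, h₀ = 1.4908 rad.
Bracket: h₀ sin ϕ sin δ + cos ϕ cos δ sin h₀ = 1.4908×-0.74314×0.07181 + 0.66913×0.99742×0.99680 = -0.079556 + 0.665268 = 0.585712.
Q̄ = (S_0/π) × [bracket] = (1361/π) × 0.585712 = 253.7 W/m².

Q̄ ≈ 254 W/m²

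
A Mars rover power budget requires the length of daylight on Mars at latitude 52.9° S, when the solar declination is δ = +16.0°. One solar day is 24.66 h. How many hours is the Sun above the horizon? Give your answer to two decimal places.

9.28 h

cos H₀ = −tan φ · tan δ = −tan(-52.9°) × tan(+16.000°) = 0.3791, so H₀ = 1.1819 rad = 67.72°.
Daylight = 2H₀/(2π) × 24.66 h = (1.1819/π) × 24.66 = 9.28 h.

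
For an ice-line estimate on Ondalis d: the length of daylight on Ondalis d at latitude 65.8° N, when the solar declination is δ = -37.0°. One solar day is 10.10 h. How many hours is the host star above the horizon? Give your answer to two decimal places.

0.00 h

cos h₀ = −tan ϕ · tan δ = 1.6767 ≥ 1, so the host star never rises (polar night) and h₀ = 0.
Daylight = 2h₀/(2π) × 10.10 h = (0.0000/π) × 10.10 = 0.00 h.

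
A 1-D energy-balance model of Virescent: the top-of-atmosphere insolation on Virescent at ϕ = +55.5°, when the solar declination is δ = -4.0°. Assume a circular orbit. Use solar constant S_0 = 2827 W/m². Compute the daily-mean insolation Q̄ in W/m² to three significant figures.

cos h₀ = −tan(+55.5°) tan(-4.000°) = 0.1017, h₀ = 1.4689 rad.
Bracket: h₀ sin ϕ sin δ + cos ϕ cos δ sin h₀ = 1.4689×0.82413×-0.06976 + 0.56641×0.99756×0.99481 = -0.084449 + 0.562095 = 0.477646.
Q̄ = (S_0/π) × [bracket] = (2827/π) × 0.477646 = 429.8 W/m².

Q̄ ≈ 430 W/m²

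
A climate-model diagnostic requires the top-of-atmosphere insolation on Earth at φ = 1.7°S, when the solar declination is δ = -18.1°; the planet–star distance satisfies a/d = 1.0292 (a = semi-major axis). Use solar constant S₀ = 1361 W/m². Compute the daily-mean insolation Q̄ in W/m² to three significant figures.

Q̄ ≈ 443 W/m²

cos H₀ = −tan(-1.7°) tan(-18.100°) = -0.0097, H₀ = 1.5805 rad.
Bracket: H₀ sin φ sin δ + cos φ cos δ sin H₀ = 1.5805×-0.02967×-0.31068 + 0.99956×0.95052×0.99995 = 0.014569 + 0.950054 = 0.964623.
Inverse-square distance factor (a/d)² = 1.0292² = 1.059253.
Q̄ = (S₀/π) × 1.059253 × [bracket] = (1361/π) × 1.059253 × 0.964623 = 442.7 W/m².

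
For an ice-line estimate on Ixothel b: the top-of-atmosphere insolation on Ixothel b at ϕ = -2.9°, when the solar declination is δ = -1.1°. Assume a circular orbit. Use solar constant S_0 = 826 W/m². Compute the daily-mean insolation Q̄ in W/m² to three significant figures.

Q̄ ≈ 263 W/m²

cos h₀ = −tan(-2.9°) tan(-1.100°) = -0.0010, h₀ = 1.5718 rad.
Bracket: h₀ sin ϕ sin δ + cos ϕ cos δ sin h₀ = 1.5718×-0.05059×-0.01920 + 0.99872×0.99982×1.00000 = 0.001527 + 0.998540 = 1.000067.
Q̄ = (S_0/π) × [bracket] = (826/π) × 1.000067 = 262.9 W/m².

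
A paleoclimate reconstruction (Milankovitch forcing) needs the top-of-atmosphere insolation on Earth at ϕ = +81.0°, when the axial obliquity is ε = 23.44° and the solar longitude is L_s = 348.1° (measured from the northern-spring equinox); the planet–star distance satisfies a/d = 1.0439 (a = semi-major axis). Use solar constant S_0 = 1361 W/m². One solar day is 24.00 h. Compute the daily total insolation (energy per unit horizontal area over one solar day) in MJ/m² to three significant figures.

Solar declination: sin δ = sin ε · sin L_s = sin 23.44° × sin 348.1° = -0.08203, so δ = -4.705°.
cos h₀ = −tan(+81.0°) tan(-4.705°) = 0.5196, h₀ = 1.0244 rad.
Bracket: h₀ sin ϕ sin δ + cos ϕ cos δ sin h₀ = 1.0244×0.98769×-0.08203 + 0.15643×0.99663×0.85438 = -0.082997 + 0.133200 = 0.050203.
Inverse-square distance factor (a/d)² = 1.0439² = 1.089727.
Q̄ = (S_0/π) × 1.089727 × [bracket] = (1361/π) × 1.089727 × 0.050203 = 23.700 W/m².
Daily total = Q̄ × 24.00 h × 3600 s/h = 23.700 × 24.00 × 3600 / 10⁶ = 2.048 MJ/m².

2.05 MJ/m²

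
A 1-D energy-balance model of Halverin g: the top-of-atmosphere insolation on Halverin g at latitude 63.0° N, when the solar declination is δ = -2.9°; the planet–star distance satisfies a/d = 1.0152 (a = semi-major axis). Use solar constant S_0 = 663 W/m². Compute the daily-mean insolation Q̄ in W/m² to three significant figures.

cos h₀ = −tan(+63.0°) tan(-2.900°) = 0.0994, h₀ = 1.4712 rad.
Bracket: h₀ sin ϕ sin δ + cos ϕ cos δ sin h₀ = 1.4712×0.89101×-0.05059 + 0.45399×0.99872×0.99505 = -0.066316 + 0.451165 = 0.384849.
Inverse-square distance factor (a/d)² = 1.0152² = 1.030631.
Q̄ = (S_0/π) × 1.030631 × [bracket] = (663/π) × 1.030631 × 0.384849 = 83.71 W/m².

Q̄ ≈ 83.7 W/m²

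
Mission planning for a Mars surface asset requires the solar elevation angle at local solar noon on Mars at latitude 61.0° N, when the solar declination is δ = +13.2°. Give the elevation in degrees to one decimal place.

At local noon the hour angle is zero, so the zenith angle equals |φ − δ| = |+61.0° − (+13.200°)| = 47.800°.
Elevation = 90° − 47.800° = 42.2°.

42.2°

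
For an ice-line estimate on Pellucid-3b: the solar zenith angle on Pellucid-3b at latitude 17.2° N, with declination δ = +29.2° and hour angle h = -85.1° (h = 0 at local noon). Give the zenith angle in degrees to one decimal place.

cos θ_z = sin ϕ sin δ + cos ϕ cos δ cos h = 0.144264 + 0.071228 = 0.215492.
θ_z = arccos(0.215492) = 77.6°.

θ_z = 77.6°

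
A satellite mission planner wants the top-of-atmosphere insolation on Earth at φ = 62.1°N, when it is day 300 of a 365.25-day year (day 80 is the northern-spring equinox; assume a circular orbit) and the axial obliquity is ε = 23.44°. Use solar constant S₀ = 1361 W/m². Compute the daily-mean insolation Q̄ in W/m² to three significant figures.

Q̄ ≈ 75.0 W/m²

Solar longitude: λ_s = 360° × (300 − 80)/365.25 = 216.838°.
sin δ = sin 23.44° × sin 216.838° = -0.23849, so δ = -13.798°.
cos H₀ = −tan(+62.1°) tan(-13.798°) = 0.4638, H₀ = 1.0885 rad.
Bracket: H₀ sin φ sin δ + cos φ cos δ sin H₀ = 1.0885×0.88377×-0.23849 + 0.46793×0.97114×0.88593 = -0.229423 + 0.402589 = 0.173166.
Q̄ = (S₀/π) × [bracket] = (1361/π) × 0.173166 = 75.02 W/m².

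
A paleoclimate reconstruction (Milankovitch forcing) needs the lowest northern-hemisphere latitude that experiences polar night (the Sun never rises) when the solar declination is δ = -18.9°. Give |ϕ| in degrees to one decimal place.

|ϕ| = 71.1°

Polar night requires cos h₀ = −tan ϕ tan δ ≥ 1, i.e. tan ϕ tan δ ≤ −1.
The boundary is |tan ϕ| · |tan δ| = 1, so |ϕ| = 90° − |δ| = 90° − 18.9° = 71.1° in the northern hemisphere.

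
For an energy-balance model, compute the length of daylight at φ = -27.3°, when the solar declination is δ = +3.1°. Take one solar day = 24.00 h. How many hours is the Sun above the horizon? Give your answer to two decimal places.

cos H₀ = −tan φ · tan δ = −tan(-27.3°) × tan(+3.100°) = 0.0280, so H₀ = 1.5428 rad = 88.40°.
Daylight = 2H₀/(2π) × 24.00 h = (1.5428/π) × 24.00 = 11.79 h.

11.79 h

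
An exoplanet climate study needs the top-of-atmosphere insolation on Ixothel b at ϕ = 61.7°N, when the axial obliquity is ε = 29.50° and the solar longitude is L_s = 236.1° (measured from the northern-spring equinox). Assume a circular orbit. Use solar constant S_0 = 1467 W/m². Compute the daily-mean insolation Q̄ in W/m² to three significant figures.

Solar declination: sin δ = sin ε · sin L_s = sin 29.50° × sin 236.1° = -0.40872, so δ = -24.124°.
cos h₀ = −tan(+61.7°) tan(-24.124°) = 0.8317, h₀ = 0.5886 rad.
Bracket: h₀ sin ϕ sin δ + cos ϕ cos δ sin h₀ = 0.5886×0.88048×-0.40872 + 0.47409×0.91266×0.55521 = -0.211819 + 0.240230 = 0.028411.
Q̄ = (S_0/π) × [bracket] = (1467/π) × 0.028411 = 13.27 W/m².

Q̄ ≈ 13.3 W/m²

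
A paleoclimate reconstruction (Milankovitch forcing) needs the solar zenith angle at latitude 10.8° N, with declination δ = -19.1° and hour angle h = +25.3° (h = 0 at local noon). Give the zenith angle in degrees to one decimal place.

cos θ_z = sin ϕ sin δ + cos ϕ cos δ cos h = -0.061315 + 0.839180 = 0.777865.
θ_z = arccos(0.777865) = 38.9°.

θ_z = 38.9°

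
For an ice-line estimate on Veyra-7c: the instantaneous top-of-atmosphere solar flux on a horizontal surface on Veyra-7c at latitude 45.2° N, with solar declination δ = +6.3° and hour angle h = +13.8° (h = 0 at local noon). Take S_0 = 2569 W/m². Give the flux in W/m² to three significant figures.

cos θ_z = sin ϕ sin δ + cos ϕ cos δ cos h = 0.077864 + 0.680162 = 0.758026.
Flux = S_0 · cos θ_z = 2569 × 0.758026 = 1947 W/m².

1.95e+03 W/m²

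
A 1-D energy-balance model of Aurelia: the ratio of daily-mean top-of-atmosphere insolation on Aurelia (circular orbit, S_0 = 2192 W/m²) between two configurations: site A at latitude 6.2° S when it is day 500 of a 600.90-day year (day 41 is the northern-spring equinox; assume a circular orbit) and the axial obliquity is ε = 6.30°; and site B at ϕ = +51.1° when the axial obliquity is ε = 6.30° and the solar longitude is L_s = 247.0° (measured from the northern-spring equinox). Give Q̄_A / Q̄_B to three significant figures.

— Configuration A (ϕ=-6.2°):
Solar longitude: L_s = 360° × (500 − 41)/600.90 = 274.988°.
sin δ = sin 6.30° × sin 274.988° = -0.10932, so δ = -6.276°.
cos h₀ = −tan(-6.2°) tan(-6.276°) = -0.0119, h₀ = 1.5827 rad.
Bracket: h₀ sin ϕ sin δ + cos ϕ cos δ sin h₀ = 1.5827×-0.10800×-0.10932 + 0.99415×0.99401×0.99993 = 0.018686 + 0.988126 = 1.006812.
Q̄ = (S_0/π) × [bracket] = (2192/π) × 1.006812 = 702.49 W/m².
— Configuration B (ϕ=+51.1°):
Solar declination: sin δ = sin ε · sin L_s = sin 6.30° × sin 247.0° = -0.10101, so δ = -5.797°.
cos h₀ = −tan(+51.1°) tan(-5.797°) = 0.1258, h₀ = 1.4446 rad.
Bracket: h₀ sin ϕ sin δ + cos ϕ cos δ sin h₀ = 1.4446×0.77824×-0.10101 + 0.62796×0.99489×0.99205 = -0.113560 + 0.619784 = 0.506224.
Q̄ = (S_0/π) × [bracket] = (2192/π) × 0.506224 = 353.21 W/m².
Ratio Q̄_A / Q̄_B = 702.49 / 353.21 = 1.989.

Q̄_A / Q̄_B ≈ 1.99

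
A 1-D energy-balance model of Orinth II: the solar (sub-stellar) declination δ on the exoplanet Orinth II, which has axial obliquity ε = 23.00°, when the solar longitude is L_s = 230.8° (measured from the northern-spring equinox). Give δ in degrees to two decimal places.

δ = -17.63°

sin δ = sin ε · sin L_s = sin 23.00° × sin 230.8° = -0.302795.
δ = arcsin(-0.302795) = -17.63°.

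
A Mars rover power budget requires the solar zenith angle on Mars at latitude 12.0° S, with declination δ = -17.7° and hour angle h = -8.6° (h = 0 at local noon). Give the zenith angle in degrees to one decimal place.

cos θ_z = sin φ sin δ + cos φ cos δ cos h = 0.063212 + 0.921366 = 0.984578.
θ_z = arccos(0.984578) = 10.1°.

θ_z = 10.1°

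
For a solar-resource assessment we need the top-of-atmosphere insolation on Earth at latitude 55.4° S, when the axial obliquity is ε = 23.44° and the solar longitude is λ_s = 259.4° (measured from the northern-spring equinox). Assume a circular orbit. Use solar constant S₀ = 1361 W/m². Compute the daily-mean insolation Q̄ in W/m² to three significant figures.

Solar declination: sin δ = sin ε · sin λ_s = sin 23.44° × sin 259.4° = -0.39100, so δ = -23.017°.
cos H₀ = −tan(-55.4°) tan(-23.017°) = -0.6158, H₀ = 2.2342 rad.
Bracket: H₀ sin φ sin δ + cos φ cos δ sin H₀ = 2.2342×-0.82314×-0.39100 + 0.56784×0.92039×0.78789 = 0.719072 + 0.411778 = 1.130850.
Q̄ = (S₀/π) × [bracket] = (1361/π) × 1.130850 = 489.9 W/m².

Q̄ ≈ 490 W/m²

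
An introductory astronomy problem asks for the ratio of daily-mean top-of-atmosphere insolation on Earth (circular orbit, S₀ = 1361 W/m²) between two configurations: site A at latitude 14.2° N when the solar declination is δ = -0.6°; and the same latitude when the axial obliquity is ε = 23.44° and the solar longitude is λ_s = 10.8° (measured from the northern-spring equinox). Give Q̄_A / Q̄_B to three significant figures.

— Configuration A (φ=+14.2°):
cos H₀ = −tan(+14.2°) tan(-0.600°) = 0.0026, H₀ = 1.5681 rad.
Bracket: H₀ sin φ sin δ + cos φ cos δ sin H₀ = 1.5681×0.24531×-0.01047 + 0.96945×0.99995×1.00000 = -0.004028 + 0.969402 = 0.965374.
Q̄ = (S₀/π) × [bracket] = (1361/π) × 0.965374 = 418.22 W/m².
— Configuration B (φ=+14.2°):
Solar declination: sin δ = sin ε · sin λ_s = sin 23.44° × sin 10.8° = 0.07454, so δ = +4.275°.
cos H₀ = −tan(+14.2°) tan(+4.275°) = -0.0189, H₀ = 1.5897 rad.
Bracket: H₀ sin φ sin δ + cos φ cos δ sin H₀ = 1.5897×0.24531×0.07454 + 0.96945×0.99722×0.99982 = 0.029068 + 0.966581 = 0.995649.
Q̄ = (S₀/π) × [bracket] = (1361/π) × 0.995649 = 431.33 W/m².
Ratio Q̄_A / Q̄_B = 418.22 / 431.33 = 0.9696.

Q̄_A / Q̄_B ≈ 0.970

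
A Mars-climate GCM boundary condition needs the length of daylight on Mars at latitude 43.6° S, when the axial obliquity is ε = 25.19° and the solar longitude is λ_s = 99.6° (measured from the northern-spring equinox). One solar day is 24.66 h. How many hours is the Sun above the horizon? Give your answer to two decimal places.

8.75 h

Solar declination: sin δ = sin ε · sin λ_s = sin 25.19° × sin 99.6° = 0.41966, so δ = +24.813°.
cos H₀ = −tan φ · tan δ = −tan(-43.6°) × tan(+24.813°) = 0.4403, so H₀ = 1.1149 rad = 63.88°.
Daylight = 2H₀/(2π) × 24.66 h = (1.1149/π) × 24.66 = 8.75 h.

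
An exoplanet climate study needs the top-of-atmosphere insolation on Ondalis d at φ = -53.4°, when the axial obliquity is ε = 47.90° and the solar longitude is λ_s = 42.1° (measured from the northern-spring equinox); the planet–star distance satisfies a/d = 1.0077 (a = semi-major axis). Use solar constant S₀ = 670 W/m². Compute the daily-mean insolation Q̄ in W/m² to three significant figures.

Q̄ ≈ 11.6 W/m²

Solar declination: sin δ = sin ε · sin λ_s = sin 47.90° × sin 42.1° = 0.49744, so δ = +29.831°.
cos H₀ = −tan(-53.4°) tan(+29.831°) = 0.7721, H₀ = 0.6886 rad.
Bracket: H₀ sin φ sin δ + cos φ cos δ sin H₀ = 0.6886×-0.80282×0.49744 + 0.59622×0.86750×0.63549 = -0.274996 + 0.328689 = 0.053693.
Inverse-square distance factor (a/d)² = 1.0077² = 1.015459.
Q̄ = (S₀/π) × 1.015459 × [bracket] = (670/π) × 1.015459 × 0.053693 = 11.63 W/m².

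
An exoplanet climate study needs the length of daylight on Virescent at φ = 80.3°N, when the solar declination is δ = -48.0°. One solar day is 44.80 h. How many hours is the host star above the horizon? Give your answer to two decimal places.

cos H₀ = −tan φ · tan δ = 6.4974 ≥ 1, so the host star never rises (polar night) and H₀ = 0.
Daylight = 2H₀/(2π) × 44.80 h = (0.0000/π) × 44.80 = 0.00 h.

0.00 h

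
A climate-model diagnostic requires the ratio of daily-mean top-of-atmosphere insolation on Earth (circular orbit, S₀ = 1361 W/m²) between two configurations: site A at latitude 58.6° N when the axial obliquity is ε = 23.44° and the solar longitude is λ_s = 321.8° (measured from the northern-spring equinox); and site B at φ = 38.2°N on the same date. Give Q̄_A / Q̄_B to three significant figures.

— Configuration A (φ=+58.6°):
Solar declination: sin δ = sin ε · sin λ_s = sin 23.44° × sin 321.8° = -0.24600, so δ = -14.241°.
cos H₀ = −tan(+58.6°) tan(-14.241°) = 0.4158, H₀ = 1.1420 rad.
Bracket: H₀ sin φ sin δ + cos φ cos δ sin H₀ = 1.1420×0.85355×-0.24600 + 0.52101×0.96927×0.90946 = -0.239790 + 0.459277 = 0.219487.
Q̄ = (S₀/π) × [bracket] = (1361/π) × 0.219487 = 95.086 W/m².
— Configuration B (φ=+38.2°):
cos H₀ = −tan(+38.2°) tan(-14.241°) = 0.1997, H₀ = 1.3697 rad.
Bracket: H₀ sin φ sin δ + cos φ cos δ sin H₀ = 1.3697×0.61841×-0.24600 + 0.78586×0.96927×0.97985 = -0.208371 + 0.746362 = 0.537991.
Q̄ = (S₀/π) × [bracket] = (1361/π) × 0.537991 = 233.07 W/m².
Ratio Q̄_A / Q̄_B = 95.086 / 233.07 = 0.4080.

Q̄_A / Q̄_B ≈ 0.408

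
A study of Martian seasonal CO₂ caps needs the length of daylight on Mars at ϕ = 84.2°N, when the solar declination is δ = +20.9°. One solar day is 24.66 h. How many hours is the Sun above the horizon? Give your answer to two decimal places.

24.66 h

Sunrise equation: cos h₀ = −tan ϕ · tan δ = -3.7594 ≤ −1, so the Sun never sets (polar day) and h₀ = π.
Daylight = 2h₀/(2π) × 24.66 h = (3.1416/π) × 24.66 = 24.66 h.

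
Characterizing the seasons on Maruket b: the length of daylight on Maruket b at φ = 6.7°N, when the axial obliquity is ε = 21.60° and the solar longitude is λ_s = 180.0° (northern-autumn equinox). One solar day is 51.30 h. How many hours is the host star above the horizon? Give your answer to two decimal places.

Solar declination: sin δ = sin ε · sin λ_s = sin 21.60° × sin 180.0° = 0.00000, so δ = +0.000°.
cos H₀ = −tan φ · tan δ = −tan(+6.7°) × tan(+0.000°) = -0.0000, so H₀ = 1.5708 rad = 90.00°.
Daylight = 2H₀/(2π) × 51.30 h = (1.5708/π) × 51.30 = 25.65 h.

25.65 h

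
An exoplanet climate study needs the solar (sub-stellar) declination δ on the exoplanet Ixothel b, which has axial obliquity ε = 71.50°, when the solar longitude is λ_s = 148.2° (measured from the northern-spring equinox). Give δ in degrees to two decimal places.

δ = +29.98°

sin δ = sin ε · sin λ_s = sin 71.50° × sin 148.2° = 0.499725.
δ = arcsin(0.499725) = +29.98°.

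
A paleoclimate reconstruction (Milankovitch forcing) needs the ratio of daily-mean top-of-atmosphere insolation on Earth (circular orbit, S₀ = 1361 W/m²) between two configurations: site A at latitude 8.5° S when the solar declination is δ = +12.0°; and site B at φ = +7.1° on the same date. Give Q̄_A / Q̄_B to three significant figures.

— Configuration A (φ=-8.5°):
cos H₀ = −tan(-8.5°) tan(+12.000°) = 0.0318, H₀ = 1.5390 rad.
Bracket: H₀ sin φ sin δ + cos φ cos δ sin H₀ = 1.5390×-0.14781×0.20791 + 0.98902×0.97815×0.99950 = -0.047295 + 0.966926 = 0.919631.
Q̄ = (S₀/π) × [bracket] = (1361/π) × 0.919631 = 398.40 W/m².
— Configuration B (φ=+7.1°):
cos H₀ = −tan(+7.1°) tan(+12.000°) = -0.0265, H₀ = 1.5973 rad.
Bracket: H₀ sin φ sin δ + cos φ cos δ sin H₀ = 1.5973×0.12360×0.20791 + 0.99233×0.97815×0.99965 = 0.041047 + 0.970308 = 1.011355.
Q̄ = (S₀/π) × [bracket] = (1361/π) × 1.011355 = 438.14 W/m².
Ratio Q̄_A / Q̄_B = 398.40 / 438.14 = 0.9093.

Q̄_A / Q̄_B ≈ 0.909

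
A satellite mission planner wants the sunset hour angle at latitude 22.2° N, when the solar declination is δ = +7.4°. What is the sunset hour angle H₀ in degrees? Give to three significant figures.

cos H₀ = −tan φ · tan δ = −tan(+22.2°) × tan(+7.400°) = -0.0530, so H₀ = 1.6238 rad = 93.04°.

H₀ = 93.0°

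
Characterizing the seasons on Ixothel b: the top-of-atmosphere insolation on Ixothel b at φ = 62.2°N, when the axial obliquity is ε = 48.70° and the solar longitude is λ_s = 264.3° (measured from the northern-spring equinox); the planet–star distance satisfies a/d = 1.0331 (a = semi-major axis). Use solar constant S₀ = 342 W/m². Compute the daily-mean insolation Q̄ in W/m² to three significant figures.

Solar declination: sin δ = sin ε · sin λ_s = sin 48.70° × sin 264.3° = -0.74755, so δ = -48.379°.
cos H₀ = −tan(+62.2°) tan(-48.379°) = 2.1347 ≥ 1 ⇒ polar night, H₀ = 0 and Q̄ = 0.
Inverse-square distance factor (a/d)² = 1.0331² = 1.067296.

Q̄ ≈ 0.00 W/m²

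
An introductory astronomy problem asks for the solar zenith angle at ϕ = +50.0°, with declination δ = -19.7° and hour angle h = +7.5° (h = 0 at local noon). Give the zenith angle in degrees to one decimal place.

θ_z = 70.0°

cos θ_z = sin ϕ sin δ + cos ϕ cos δ cos h = -0.258230 + 0.599988 = 0.341758.
θ_z = arccos(0.341758) = 70.0°.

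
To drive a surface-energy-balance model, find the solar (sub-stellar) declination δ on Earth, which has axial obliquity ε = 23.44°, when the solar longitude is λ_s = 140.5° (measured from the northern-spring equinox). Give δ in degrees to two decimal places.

sin δ = sin ε · sin λ_s = sin 23.44° × sin 140.5° = 0.253025.
δ = arcsin(0.253025) = +14.66°.

δ = +14.66°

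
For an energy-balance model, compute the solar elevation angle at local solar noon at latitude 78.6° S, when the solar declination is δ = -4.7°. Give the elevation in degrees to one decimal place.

16.1°

At local noon the hour angle is zero, so the zenith angle equals |φ − δ| = |-78.6° − (-4.700°)| = 73.900°.
Elevation = 90° − 73.900° = 16.1°.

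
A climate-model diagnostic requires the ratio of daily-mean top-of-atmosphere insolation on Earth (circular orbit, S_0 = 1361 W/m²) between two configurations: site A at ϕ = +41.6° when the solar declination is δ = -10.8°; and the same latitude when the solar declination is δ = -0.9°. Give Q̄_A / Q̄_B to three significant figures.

— Configuration A (ϕ=+41.6°):
cos h₀ = −tan(+41.6°) tan(-10.800°) = 0.1694, h₀ = 1.4006 rad.
Bracket: h₀ sin ϕ sin δ + cos ϕ cos δ sin h₀ = 1.4006×0.66393×-0.18738 + 0.74780×0.98229×0.98555 = -0.174245 + 0.723942 = 0.549697.
Q̄ = (S_0/π) × [bracket] = (1361/π) × 0.549697 = 238.14 W/m².
— Configuration B (ϕ=+41.6°):
cos h₀ = −tan(+41.6°) tan(-0.900°) = 0.0139, h₀ = 1.5568 rad.
Bracket: h₀ sin ϕ sin δ + cos ϕ cos δ sin h₀ = 1.5568×0.66393×-0.01571 + 0.74780×0.99988×0.99990 = -0.016238 + 0.747635 = 0.731397.
Q̄ = (S_0/π) × [bracket] = (1361/π) × 0.731397 = 316.86 W/m².
Ratio Q̄_A / Q̄_B = 238.14 / 316.86 = 0.7516.

Q̄_A / Q̄_B ≈ 0.752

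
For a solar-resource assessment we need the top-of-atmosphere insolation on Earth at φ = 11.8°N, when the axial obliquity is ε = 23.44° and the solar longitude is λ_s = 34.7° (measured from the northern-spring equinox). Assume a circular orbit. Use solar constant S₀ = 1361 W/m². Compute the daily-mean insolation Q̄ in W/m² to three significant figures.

Q̄ ≈ 445 W/m²

Solar declination: sin δ = sin ε · sin λ_s = sin 23.44° × sin 34.7° = 0.22645, so δ = +13.088°.
cos H₀ = −tan(+11.8°) tan(+13.088°) = -0.0486, H₀ = 1.6194 rad.
Bracket: H₀ sin φ sin δ + cos φ cos δ sin H₀ = 1.6194×0.20450×0.22645 + 0.97887×0.97402×0.99882 = 0.074993 + 0.952314 = 1.027307.
Q̄ = (S₀/π) × [bracket] = (1361/π) × 1.027307 = 445.0 W/m².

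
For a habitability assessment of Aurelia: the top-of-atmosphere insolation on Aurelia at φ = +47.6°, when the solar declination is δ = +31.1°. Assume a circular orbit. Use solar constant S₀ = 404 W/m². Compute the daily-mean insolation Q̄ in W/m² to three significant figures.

cos H₀ = −tan(+47.6°) tan(+31.100°) = -0.6606, H₀ = 2.2925 rad.
Bracket: H₀ sin φ sin δ + cos φ cos δ sin H₀ = 2.2925×0.73846×0.51653 + 0.67430×0.85627×0.75071 = 0.874444 + 0.433447 = 1.307891.
Q̄ = (S₀/π) × [bracket] = (404/π) × 1.307891 = 168.2 W/m².

Q̄ ≈ 168 W/m²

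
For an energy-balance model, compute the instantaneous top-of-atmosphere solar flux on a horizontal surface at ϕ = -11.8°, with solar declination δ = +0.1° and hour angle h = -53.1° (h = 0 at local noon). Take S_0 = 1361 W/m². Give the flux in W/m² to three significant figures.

799 W/m²

cos θ_z = sin ϕ sin δ + cos ϕ cos δ cos h = -0.000357 + 0.587731 = 0.587374.
Flux = S_0 · cos θ_z = 1361 × 0.587374 = 799.4 W/m².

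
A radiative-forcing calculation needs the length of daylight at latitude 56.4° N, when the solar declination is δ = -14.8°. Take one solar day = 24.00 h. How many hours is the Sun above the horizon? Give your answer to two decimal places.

cos H₀ = −tan φ · tan δ = −tan(+56.4°) × tan(-14.800°) = 0.3977, so H₀ = 1.1618 rad = 66.57°.
Daylight = 2H₀/(2π) × 24.00 h = (1.1618/π) × 24.00 = 8.88 h.

8.88 h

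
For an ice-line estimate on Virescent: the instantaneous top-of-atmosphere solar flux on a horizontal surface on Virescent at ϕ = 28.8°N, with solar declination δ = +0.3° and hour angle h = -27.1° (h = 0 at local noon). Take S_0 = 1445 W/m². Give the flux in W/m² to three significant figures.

1.13e+03 W/m²

cos θ_z = sin ϕ sin δ + cos ϕ cos δ cos h = 0.002522 + 0.780089 = 0.782611.
Flux = S_0 · cos θ_z = 1445 × 0.782611 = 1131 W/m².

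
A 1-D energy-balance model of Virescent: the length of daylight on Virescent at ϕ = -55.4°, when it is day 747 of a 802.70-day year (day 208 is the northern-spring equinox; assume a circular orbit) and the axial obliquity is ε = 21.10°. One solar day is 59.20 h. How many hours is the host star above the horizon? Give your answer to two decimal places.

39.13 h

Solar longitude: L_s = 360° × (747 − 208)/802.70 = 241.734°.
sin δ = sin 21.10° × sin 241.734° = -0.31707, so δ = -18.486°.
cos h₀ = −tan ϕ · tan δ = −tan(-55.4°) × tan(-18.486°) = -0.4846, so h₀ = 2.0767 rad = 118.99°.
Daylight = 2h₀/(2π) × 59.20 h = (2.0767/π) × 59.20 = 39.13 h.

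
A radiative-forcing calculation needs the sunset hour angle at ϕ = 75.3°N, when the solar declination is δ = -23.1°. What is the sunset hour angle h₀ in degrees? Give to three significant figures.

cos h₀ = −tan ϕ · tan δ = 1.6259 ≥ 1, so the Sun never rises (polar night) and h₀ = 0.

h₀ = 0.00°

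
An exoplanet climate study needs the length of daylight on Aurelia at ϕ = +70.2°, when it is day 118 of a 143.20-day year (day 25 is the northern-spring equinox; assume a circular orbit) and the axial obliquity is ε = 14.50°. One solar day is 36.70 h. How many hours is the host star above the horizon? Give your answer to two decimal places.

11.22 h

Solar longitude: L_s = 360° × (118 − 25)/143.20 = 233.799°.
sin δ = sin 14.50° × sin 233.799° = -0.20204, so δ = -11.657°.
cos h₀ = −tan ϕ · tan δ = −tan(+70.2°) × tan(-11.657°) = 0.5730, so h₀ = 0.9606 rad = 55.04°.
Daylight = 2h₀/(2π) × 36.70 h = (0.9606/π) × 36.70 = 11.22 h.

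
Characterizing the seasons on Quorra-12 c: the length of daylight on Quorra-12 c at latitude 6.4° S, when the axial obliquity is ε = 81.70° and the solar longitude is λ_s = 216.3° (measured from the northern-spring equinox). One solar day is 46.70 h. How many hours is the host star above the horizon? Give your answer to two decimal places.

Solar declination: sin δ = sin ε · sin λ_s = sin 81.70° × sin 216.3° = -0.58581, so δ = -35.860°.
cos H₀ = −tan φ · tan δ = −tan(-6.4°) × tan(-35.860°) = -0.0811, so H₀ = 1.6520 rad = 94.65°.
Daylight = 2H₀/(2π) × 46.70 h = (1.6520/π) × 46.70 = 24.56 h.

24.56 h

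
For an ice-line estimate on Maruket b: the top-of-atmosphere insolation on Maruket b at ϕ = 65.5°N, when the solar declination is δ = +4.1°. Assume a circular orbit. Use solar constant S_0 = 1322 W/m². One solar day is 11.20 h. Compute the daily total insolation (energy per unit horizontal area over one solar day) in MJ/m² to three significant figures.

8.84 MJ/m²

cos h₀ = −tan(+65.5°) tan(+4.100°) = -0.1573, h₀ = 1.7287 rad.
Bracket: h₀ sin ϕ sin δ + cos ϕ cos δ sin h₀ = 1.7287×0.90996×0.07150 + 0.41469×0.99744×0.98755 = 0.112473 + 0.408479 = 0.520952.
Q̄ = (S_0/π) × [bracket] = (1322/π) × 0.520952 = 219.22 W/m².
Daily total = Q̄ × 11.20 h × 3600 s/h = 219.22 × 11.20 × 3600 / 10⁶ = 8.839 MJ/m².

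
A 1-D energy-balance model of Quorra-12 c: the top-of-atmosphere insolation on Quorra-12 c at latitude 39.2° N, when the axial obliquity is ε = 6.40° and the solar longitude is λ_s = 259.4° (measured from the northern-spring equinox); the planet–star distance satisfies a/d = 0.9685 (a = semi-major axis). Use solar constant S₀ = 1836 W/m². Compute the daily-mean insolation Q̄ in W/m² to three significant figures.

Solar declination: sin δ = sin ε · sin λ_s = sin 6.40° × sin 259.4° = -0.10957, so δ = -6.290°.
cos H₀ = −tan(+39.2°) tan(-6.290°) = 0.0899, H₀ = 1.4808 rad.
Bracket: H₀ sin φ sin δ + cos φ cos δ sin H₀ = 1.4808×0.63203×-0.10957 + 0.77494×0.99398×0.99595 = -0.102548 + 0.767155 = 0.664607.
Inverse-square distance factor (a/d)² = 0.9685² = 0.937992.
Q̄ = (S₀/π) × 0.937992 × [bracket] = (1836/π) × 0.937992 × 0.664607 = 364.3 W/m².

Q̄ ≈ 364 W/m²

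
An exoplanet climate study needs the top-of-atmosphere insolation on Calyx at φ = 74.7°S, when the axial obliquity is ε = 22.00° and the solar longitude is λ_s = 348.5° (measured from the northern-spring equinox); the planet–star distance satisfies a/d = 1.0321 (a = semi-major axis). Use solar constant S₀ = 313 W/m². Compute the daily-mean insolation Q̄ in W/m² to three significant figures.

Q̄ ≈ 41.0 W/m²

Solar declination: sin δ = sin ε · sin λ_s = sin 22.00° × sin 348.5° = -0.07468, so δ = -4.283°.
cos H₀ = −tan(-74.7°) tan(-4.283°) = -0.2738, H₀ = 1.8481 rad.
Bracket: H₀ sin φ sin δ + cos φ cos δ sin H₀ = 1.8481×-0.96456×-0.07468 + 0.26387×0.99721×0.96180 = 0.133125 + 0.253082 = 0.386207.
Inverse-square distance factor (a/d)² = 1.0321² = 1.065230.
Q̄ = (S₀/π) × 1.065230 × [bracket] = (313/π) × 1.065230 × 0.386207 = 40.99 W/m².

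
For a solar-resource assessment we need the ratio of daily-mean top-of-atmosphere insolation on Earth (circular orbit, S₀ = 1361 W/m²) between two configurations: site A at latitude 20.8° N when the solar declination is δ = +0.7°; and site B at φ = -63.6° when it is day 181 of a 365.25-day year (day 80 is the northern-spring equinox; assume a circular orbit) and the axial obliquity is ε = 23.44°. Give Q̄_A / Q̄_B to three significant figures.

— Configuration A (φ=+20.8°):
cos H₀ = −tan(+20.8°) tan(+0.700°) = -0.0046, H₀ = 1.5754 rad.
Bracket: H₀ sin φ sin δ + cos φ cos δ sin H₀ = 1.5754×0.35511×0.01222 + 0.93483×0.99993×0.99999 = 0.006836 + 0.934755 = 0.941591.
Q̄ = (S₀/π) × [bracket] = (1361/π) × 0.941591 = 407.92 W/m².
— Configuration B (φ=-63.6°):
Solar longitude: λ_s = 360° × (181 − 80)/365.25 = 99.548°.
sin δ = sin 23.44° × sin 99.548° = 0.39228, so δ = +23.096°.
cos H₀ = −tan(-63.6°) tan(+23.096°) = 0.8591, H₀ = 0.5373 rad.
Bracket: H₀ sin φ sin δ + cos φ cos δ sin H₀ = 0.5373×-0.89571×0.39228 + 0.44464×0.91985×0.51181 = -0.188791 + 0.209331 = 0.020540.
Q̄ = (S₀/π) × [bracket] = (1361/π) × 0.020540 = 8.8983 W/m².
Ratio Q̄_A / Q̄_B = 407.92 / 8.8983 = 45.84.

Q̄_A / Q̄_B ≈ 45.8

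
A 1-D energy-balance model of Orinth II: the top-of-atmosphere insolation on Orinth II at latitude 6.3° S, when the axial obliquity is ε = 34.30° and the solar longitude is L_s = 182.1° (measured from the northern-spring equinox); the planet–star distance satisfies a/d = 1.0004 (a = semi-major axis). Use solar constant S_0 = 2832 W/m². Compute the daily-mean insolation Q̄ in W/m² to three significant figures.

Q̄ ≈ 900 W/m²

Solar declination: sin δ = sin ε · sin L_s = sin 34.30° × sin 182.1° = -0.02065, so δ = -1.183°.
cos h₀ = −tan(-6.3°) tan(-1.183°) = -0.0023, h₀ = 1.5731 rad.
Bracket: h₀ sin ϕ sin δ + cos ϕ cos δ sin h₀ = 1.5731×-0.10973×-0.02065 + 0.99396×0.99979×1.00000 = 0.003565 + 0.993751 = 0.997316.
Inverse-square distance factor (a/d)² = 1.0004² = 1.000800.
Q̄ = (S_0/π) × 1.000800 × [bracket] = (2832/π) × 1.000800 × 0.997316 = 899.8 W/m².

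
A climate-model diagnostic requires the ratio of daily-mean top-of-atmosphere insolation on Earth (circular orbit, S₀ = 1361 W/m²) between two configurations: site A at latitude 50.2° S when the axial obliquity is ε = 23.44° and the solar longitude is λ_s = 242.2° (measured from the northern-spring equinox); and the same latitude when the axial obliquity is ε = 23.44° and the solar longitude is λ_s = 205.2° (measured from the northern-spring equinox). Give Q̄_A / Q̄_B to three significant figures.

— Configuration A (φ=-50.2°):
Solar declination: sin δ = sin ε · sin λ_s = sin 23.44° × sin 242.2° = -0.35188, so δ = -20.602°.
cos H₀ = −tan(-50.2°) tan(-20.602°) = -0.4512, H₀ = 2.0389 rad.
Bracket: H₀ sin φ sin δ + cos φ cos δ sin H₀ = 2.0389×-0.76828×-0.35188 + 0.64011×0.93605×0.89243 = 0.551201 + 0.534722 = 1.085923.
Q̄ = (S₀/π) × [bracket] = (1361/π) × 1.085923 = 470.44 W/m².
— Configuration B (φ=-50.2°):
Solar declination: sin δ = sin ε · sin λ_s = sin 23.44° × sin 205.2° = -0.16937, so δ = -9.751°.
cos H₀ = −tan(-50.2°) tan(-9.751°) = -0.2063, H₀ = 1.7786 rad.
Bracket: H₀ sin φ sin δ + cos φ cos δ sin H₀ = 1.7786×-0.76828×-0.16937 + 0.64011×0.98555×0.97850 = 0.231438 + 0.617297 = 0.848735.
Q̄ = (S₀/π) × [bracket] = (1361/π) × 0.848735 = 367.69 W/m².
Ratio Q̄_A / Q̄_B = 470.44 / 367.69 = 1.279.

Q̄_A / Q̄_B ≈ 1.28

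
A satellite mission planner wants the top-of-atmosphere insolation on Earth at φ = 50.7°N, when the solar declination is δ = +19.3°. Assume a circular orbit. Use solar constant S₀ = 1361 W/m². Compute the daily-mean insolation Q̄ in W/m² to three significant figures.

cos H₀ = −tan(+50.7°) tan(+19.300°) = -0.4279, H₀ = 2.0129 rad.
Bracket: H₀ sin φ sin δ + cos φ cos δ sin H₀ = 2.0129×0.77384×0.33051 + 0.63338×0.94380×0.90385 = 0.514823 + 0.540307 = 1.055130.
Q̄ = (S₀/π) × [bracket] = (1361/π) × 1.055130 = 457.1 W/m².

Q̄ ≈ 457 W/m²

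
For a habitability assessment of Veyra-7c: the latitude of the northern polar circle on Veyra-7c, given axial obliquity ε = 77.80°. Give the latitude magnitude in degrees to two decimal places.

12.20°

The polar circle is the lowest latitude that experiences at least one full rotation of continuous daylight at the northern-summer solstice; it lies at |φ| = 90° − ε = 90° − 77.80° = 12.20°.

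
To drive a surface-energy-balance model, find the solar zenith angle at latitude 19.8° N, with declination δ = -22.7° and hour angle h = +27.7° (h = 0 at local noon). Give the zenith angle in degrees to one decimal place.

cos θ_z = sin φ sin δ + cos φ cos δ cos h = -0.130721 + 0.768520 = 0.637799.
θ_z = arccos(0.637799) = 50.4°.

θ_z = 50.4°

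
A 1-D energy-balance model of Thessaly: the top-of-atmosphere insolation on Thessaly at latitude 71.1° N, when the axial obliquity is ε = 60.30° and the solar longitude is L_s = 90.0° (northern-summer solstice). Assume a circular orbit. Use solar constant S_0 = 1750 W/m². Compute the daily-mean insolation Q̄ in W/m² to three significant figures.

Solar declination: sin δ = sin ε · sin L_s = sin 60.30° × sin 90.0° = 0.86863, so δ = +60.300°.
cos h₀ = −tan(+71.1°) tan(+60.300°) = -5.1206 ≤ −1 ⇒ polar day, h₀ = π.
Bracket: h₀ sin ϕ sin δ + cos ϕ cos δ sin h₀ = 3.1416×0.94609×0.86863 + 0.32392×0.49546×0.00000 = 2.581774 + 0.000000 = 2.581774.
Q̄ = (S_0/π) × [bracket] = (1750/π) × 2.581774 = 1438 W/m².

Q̄ ≈ 1.44e+03 W/m²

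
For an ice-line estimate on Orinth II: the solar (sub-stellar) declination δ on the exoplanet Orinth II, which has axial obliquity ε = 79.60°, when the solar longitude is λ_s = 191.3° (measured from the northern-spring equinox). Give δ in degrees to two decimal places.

sin δ = sin ε · sin λ_s = sin 79.60° × sin 191.3° = -0.192727.
δ = arcsin(-0.192727) = -11.11°.

δ = -11.11°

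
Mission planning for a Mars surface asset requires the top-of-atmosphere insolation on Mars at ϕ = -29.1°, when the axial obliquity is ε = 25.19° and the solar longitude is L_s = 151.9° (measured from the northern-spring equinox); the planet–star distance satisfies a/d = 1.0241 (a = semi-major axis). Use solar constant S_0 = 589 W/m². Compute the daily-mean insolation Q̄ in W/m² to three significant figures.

Solar declination: sin δ = sin ε · sin L_s = sin 25.19° × sin 151.9° = 0.20047, so δ = +11.565°.
cos h₀ = −tan(-29.1°) tan(+11.565°) = 0.1139, h₀ = 1.4567 rad.
Bracket: h₀ sin ϕ sin δ + cos ϕ cos δ sin h₀ = 1.4567×-0.48634×0.20047 + 0.87377×0.97970×0.99349 = -0.142023 + 0.850460 = 0.708437.
Inverse-square distance factor (a/d)² = 1.0241² = 1.048781.
Q̄ = (S_0/π) × 1.048781 × [bracket] = (589/π) × 1.048781 × 0.708437 = 139.3 W/m².

Q̄ ≈ 139 W/m²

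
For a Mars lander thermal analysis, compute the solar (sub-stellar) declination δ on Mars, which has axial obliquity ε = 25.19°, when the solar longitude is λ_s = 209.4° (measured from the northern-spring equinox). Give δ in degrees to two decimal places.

sin δ = sin ε · sin λ_s = sin 25.19° × sin 209.4° = -0.208939.
δ = arcsin(-0.208939) = -12.06°.

δ = -12.06°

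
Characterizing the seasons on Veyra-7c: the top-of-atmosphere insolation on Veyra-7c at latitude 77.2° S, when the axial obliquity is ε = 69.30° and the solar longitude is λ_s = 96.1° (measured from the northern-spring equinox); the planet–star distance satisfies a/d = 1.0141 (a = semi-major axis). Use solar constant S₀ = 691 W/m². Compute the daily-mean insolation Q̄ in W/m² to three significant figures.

Q̄ ≈ 0.00 W/m²

Solar declination: sin δ = sin ε · sin λ_s = sin 69.30° × sin 96.1° = 0.93015, so δ = +68.458°.
cos H₀ = −tan(-77.2°) tan(+68.458°) = 11.1498 ≥ 1 ⇒ polar night, H₀ = 0 and Q̄ = 0.
Inverse-square distance factor (a/d)² = 1.0141² = 1.028399.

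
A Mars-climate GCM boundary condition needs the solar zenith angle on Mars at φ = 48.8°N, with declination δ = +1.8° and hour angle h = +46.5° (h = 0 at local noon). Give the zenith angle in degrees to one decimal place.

cos θ_z = sin φ sin δ + cos φ cos δ cos h = 0.023634 + 0.453188 = 0.476822.
θ_z = arccos(0.476822) = 61.5°.

θ_z = 61.5°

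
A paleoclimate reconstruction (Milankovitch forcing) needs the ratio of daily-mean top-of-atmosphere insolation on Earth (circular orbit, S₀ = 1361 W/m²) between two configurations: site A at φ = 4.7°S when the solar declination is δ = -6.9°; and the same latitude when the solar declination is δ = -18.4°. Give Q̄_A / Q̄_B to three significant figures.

Q̄_A / Q̄_B ≈ 1.02

— Configuration A (φ=-4.7°):
cos H₀ = −tan(-4.7°) tan(-6.900°) = -0.0099, H₀ = 1.5807 rad.
Bracket: H₀ sin φ sin δ + cos φ cos δ sin H₀ = 1.5807×-0.08194×-0.12014 + 0.99664×0.99276×0.99995 = 0.015561 + 0.989375 = 1.004936.
Q̄ = (S₀/π) × [bracket] = (1361/π) × 1.004936 = 435.36 W/m².
— Configuration B (φ=-4.7°):
cos H₀ = −tan(-4.7°) tan(-18.400°) = -0.0273, H₀ = 1.5981 rad.
Bracket: H₀ sin φ sin δ + cos φ cos δ sin H₀ = 1.5981×-0.08194×-0.31565 + 0.99664×0.94888×0.99963 = 0.041334 + 0.945342 = 0.986676.
Q̄ = (S₀/π) × [bracket] = (1361/π) × 0.986676 = 427.45 W/m².
Ratio Q̄_A / Q̄_B = 435.36 / 427.45 = 1.019.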